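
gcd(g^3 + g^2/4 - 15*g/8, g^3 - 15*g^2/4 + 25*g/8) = g^2 - 5*g/4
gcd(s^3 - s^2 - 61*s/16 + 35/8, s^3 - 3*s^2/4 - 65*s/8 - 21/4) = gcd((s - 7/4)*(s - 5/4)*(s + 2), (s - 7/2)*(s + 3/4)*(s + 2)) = s + 2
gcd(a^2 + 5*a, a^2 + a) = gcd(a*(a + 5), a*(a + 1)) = a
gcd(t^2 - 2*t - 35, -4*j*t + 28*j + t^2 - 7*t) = t - 7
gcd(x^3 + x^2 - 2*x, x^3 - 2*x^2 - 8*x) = x^2 + 2*x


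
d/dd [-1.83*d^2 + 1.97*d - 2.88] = 1.97 - 3.66*d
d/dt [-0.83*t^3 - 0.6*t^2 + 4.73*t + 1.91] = -2.49*t^2 - 1.2*t + 4.73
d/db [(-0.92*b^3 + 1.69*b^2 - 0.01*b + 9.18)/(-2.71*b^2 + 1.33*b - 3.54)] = (2.4932*b^4 - 2.4472*b^3 + 11.991*b^2 + 37.7904*b - 12.174)/(7.3441*b^4 - 7.2086*b^3 + 20.9557*b^2 - 9.4164*b + 12.5316)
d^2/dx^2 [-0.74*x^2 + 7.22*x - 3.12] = -1.48000000000000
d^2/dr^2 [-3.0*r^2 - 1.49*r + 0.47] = -6.00000000000000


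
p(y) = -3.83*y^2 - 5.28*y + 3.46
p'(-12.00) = 86.64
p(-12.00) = -484.70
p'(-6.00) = 40.68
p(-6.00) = -102.74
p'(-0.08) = -4.67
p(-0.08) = 3.86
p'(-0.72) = 0.24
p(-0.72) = 5.28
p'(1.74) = -18.61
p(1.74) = -17.32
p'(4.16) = -37.15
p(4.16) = -84.79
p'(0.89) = -12.10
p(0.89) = -4.27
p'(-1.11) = 3.22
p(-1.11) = 4.60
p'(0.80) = -11.41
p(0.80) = -3.22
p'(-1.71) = 7.82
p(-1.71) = 1.29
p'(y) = -7.66*y - 5.28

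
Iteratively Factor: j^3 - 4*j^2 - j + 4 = (j + 1)*(j^2 - 5*j + 4) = (j - 4)*(j + 1)*(j - 1)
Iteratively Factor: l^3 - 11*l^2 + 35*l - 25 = (l - 1)*(l^2 - 10*l + 25) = (l - 5)*(l - 1)*(l - 5)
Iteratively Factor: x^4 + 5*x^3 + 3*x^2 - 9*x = (x)*(x^3 + 5*x^2 + 3*x - 9) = x*(x + 3)*(x^2 + 2*x - 3) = x*(x + 3)^2*(x - 1)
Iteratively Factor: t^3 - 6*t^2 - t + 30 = (t - 3)*(t^2 - 3*t - 10) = (t - 3)*(t + 2)*(t - 5)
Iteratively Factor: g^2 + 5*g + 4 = (g + 4)*(g + 1)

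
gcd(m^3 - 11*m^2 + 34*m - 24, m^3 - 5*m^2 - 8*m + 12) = m^2 - 7*m + 6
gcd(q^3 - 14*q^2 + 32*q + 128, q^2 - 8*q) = q - 8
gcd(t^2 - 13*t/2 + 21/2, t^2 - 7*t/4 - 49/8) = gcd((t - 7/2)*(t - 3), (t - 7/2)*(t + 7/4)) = t - 7/2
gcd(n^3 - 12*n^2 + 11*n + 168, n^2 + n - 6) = n + 3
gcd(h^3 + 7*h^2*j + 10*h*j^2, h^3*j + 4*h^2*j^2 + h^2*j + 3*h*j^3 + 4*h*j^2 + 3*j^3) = 1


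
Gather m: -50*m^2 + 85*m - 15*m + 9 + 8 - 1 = -50*m^2 + 70*m + 16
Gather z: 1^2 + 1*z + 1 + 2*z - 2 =3*z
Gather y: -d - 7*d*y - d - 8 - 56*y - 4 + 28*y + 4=-2*d + y*(-7*d - 28) - 8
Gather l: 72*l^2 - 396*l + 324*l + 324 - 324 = 72*l^2 - 72*l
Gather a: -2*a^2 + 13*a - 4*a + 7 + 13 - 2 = -2*a^2 + 9*a + 18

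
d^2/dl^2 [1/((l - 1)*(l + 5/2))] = 4*(4*(l - 1)^2 + 2*(l - 1)*(2*l + 5) + (2*l + 5)^2)/((l - 1)^3*(2*l + 5)^3)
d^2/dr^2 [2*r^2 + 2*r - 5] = 4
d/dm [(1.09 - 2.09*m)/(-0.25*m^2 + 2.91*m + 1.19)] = (-0.5225*m^2 + 0.545*m - 5.659)/(0.0625*m^4 - 1.455*m^3 + 7.8731*m^2 + 6.9258*m + 1.4161)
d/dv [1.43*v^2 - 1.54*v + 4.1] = 2.86*v - 1.54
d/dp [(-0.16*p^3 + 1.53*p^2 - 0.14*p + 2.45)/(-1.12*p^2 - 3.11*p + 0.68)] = (0.1792*p^4 + 0.9952*p^3 - 5.2415*p^2 + 7.5688*p + 7.5243)/(1.2544*p^4 + 6.9664*p^3 + 8.1489*p^2 - 4.2296*p + 0.4624)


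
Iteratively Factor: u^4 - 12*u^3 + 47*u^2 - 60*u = (u)*(u^3 - 12*u^2 + 47*u - 60) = u*(u - 3)*(u^2 - 9*u + 20) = u*(u - 4)*(u - 3)*(u - 5)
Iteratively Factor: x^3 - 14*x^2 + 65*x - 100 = (x - 5)*(x^2 - 9*x + 20) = (x - 5)*(x - 4)*(x - 5)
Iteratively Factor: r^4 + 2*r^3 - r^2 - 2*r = (r + 1)*(r^3 + r^2 - 2*r) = (r - 1)*(r + 1)*(r^2 + 2*r) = (r - 1)*(r + 1)*(r + 2)*(r)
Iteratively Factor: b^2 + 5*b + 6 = (b + 2)*(b + 3)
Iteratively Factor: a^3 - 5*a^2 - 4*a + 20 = (a + 2)*(a^2 - 7*a + 10) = (a - 2)*(a + 2)*(a - 5)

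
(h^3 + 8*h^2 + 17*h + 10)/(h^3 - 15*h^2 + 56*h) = (h^3 + 8*h^2 + 17*h + 10)/(h*(h^2 - 15*h + 56))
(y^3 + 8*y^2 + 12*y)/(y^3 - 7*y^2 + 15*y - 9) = y*(y^2 + 8*y + 12)/(y^3 - 7*y^2 + 15*y - 9)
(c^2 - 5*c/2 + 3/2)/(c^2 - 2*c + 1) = (c - 3/2)/(c - 1)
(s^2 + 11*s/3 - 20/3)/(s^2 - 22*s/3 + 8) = (s + 5)/(s - 6)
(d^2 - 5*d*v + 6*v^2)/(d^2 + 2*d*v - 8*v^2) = (d - 3*v)/(d + 4*v)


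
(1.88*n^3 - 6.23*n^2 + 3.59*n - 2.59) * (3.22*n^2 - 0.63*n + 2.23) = 6.0536*n^5 - 21.245*n^4 + 19.6771*n^3 - 24.4944*n^2 + 9.6374*n - 5.7757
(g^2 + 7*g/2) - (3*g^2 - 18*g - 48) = -2*g^2 + 43*g/2 + 48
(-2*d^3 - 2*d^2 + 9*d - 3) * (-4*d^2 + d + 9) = 8*d^5 + 6*d^4 - 56*d^3 + 3*d^2 + 78*d - 27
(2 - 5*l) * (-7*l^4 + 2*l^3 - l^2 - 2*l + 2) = 35*l^5 - 24*l^4 + 9*l^3 + 8*l^2 - 14*l + 4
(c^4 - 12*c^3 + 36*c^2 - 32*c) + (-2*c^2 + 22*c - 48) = c^4 - 12*c^3 + 34*c^2 - 10*c - 48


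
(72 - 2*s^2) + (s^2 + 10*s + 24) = -s^2 + 10*s + 96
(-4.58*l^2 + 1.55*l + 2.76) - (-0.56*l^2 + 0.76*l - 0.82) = -4.02*l^2 + 0.79*l + 3.58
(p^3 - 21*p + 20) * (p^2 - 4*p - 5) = p^5 - 4*p^4 - 26*p^3 + 104*p^2 + 25*p - 100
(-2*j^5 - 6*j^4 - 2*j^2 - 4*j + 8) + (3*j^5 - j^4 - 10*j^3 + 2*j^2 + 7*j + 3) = j^5 - 7*j^4 - 10*j^3 + 3*j + 11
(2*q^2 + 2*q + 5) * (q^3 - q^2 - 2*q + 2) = 2*q^5 - q^3 - 5*q^2 - 6*q + 10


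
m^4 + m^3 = m^3*(m + 1)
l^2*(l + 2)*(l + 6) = l^4 + 8*l^3 + 12*l^2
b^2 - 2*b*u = b*(b - 2*u)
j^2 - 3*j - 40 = (j - 8)*(j + 5)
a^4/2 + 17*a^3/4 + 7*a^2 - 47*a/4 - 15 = (a/2 + 1/2)*(a - 3/2)*(a + 4)*(a + 5)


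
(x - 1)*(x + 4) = x^2 + 3*x - 4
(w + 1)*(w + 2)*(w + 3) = w^3 + 6*w^2 + 11*w + 6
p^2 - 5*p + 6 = (p - 3)*(p - 2)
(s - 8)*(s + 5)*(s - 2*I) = s^3 - 3*s^2 - 2*I*s^2 - 40*s + 6*I*s + 80*I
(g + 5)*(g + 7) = g^2 + 12*g + 35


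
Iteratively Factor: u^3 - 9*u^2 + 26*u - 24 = (u - 3)*(u^2 - 6*u + 8) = (u - 3)*(u - 2)*(u - 4)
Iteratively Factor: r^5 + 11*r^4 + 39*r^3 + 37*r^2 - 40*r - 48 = (r + 4)*(r^4 + 7*r^3 + 11*r^2 - 7*r - 12) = (r + 1)*(r + 4)*(r^3 + 6*r^2 + 5*r - 12) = (r + 1)*(r + 4)^2*(r^2 + 2*r - 3) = (r - 1)*(r + 1)*(r + 4)^2*(r + 3)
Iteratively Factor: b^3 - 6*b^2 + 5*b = (b)*(b^2 - 6*b + 5) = b*(b - 1)*(b - 5)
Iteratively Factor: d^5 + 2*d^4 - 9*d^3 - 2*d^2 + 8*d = (d - 1)*(d^4 + 3*d^3 - 6*d^2 - 8*d) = d*(d - 1)*(d^3 + 3*d^2 - 6*d - 8) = d*(d - 2)*(d - 1)*(d^2 + 5*d + 4) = d*(d - 2)*(d - 1)*(d + 1)*(d + 4)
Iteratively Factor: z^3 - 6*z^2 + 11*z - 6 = (z - 3)*(z^2 - 3*z + 2) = (z - 3)*(z - 2)*(z - 1)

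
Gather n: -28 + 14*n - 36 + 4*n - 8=18*n - 72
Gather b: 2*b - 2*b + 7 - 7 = 0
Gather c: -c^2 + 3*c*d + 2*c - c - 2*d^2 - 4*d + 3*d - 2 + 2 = -c^2 + c*(3*d + 1) - 2*d^2 - d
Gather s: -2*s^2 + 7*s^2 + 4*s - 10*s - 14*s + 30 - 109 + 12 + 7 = 5*s^2 - 20*s - 60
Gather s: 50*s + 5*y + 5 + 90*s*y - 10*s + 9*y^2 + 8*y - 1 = s*(90*y + 40) + 9*y^2 + 13*y + 4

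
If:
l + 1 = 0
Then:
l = -1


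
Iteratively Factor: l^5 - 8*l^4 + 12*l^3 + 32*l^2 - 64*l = (l - 4)*(l^4 - 4*l^3 - 4*l^2 + 16*l) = (l - 4)^2*(l^3 - 4*l) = l*(l - 4)^2*(l^2 - 4) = l*(l - 4)^2*(l - 2)*(l + 2)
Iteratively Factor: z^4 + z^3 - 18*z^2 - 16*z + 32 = (z - 4)*(z^3 + 5*z^2 + 2*z - 8) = (z - 4)*(z + 2)*(z^2 + 3*z - 4) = (z - 4)*(z - 1)*(z + 2)*(z + 4)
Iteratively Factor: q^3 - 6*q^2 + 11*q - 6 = (q - 1)*(q^2 - 5*q + 6) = (q - 3)*(q - 1)*(q - 2)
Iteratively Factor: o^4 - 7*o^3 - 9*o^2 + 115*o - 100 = (o - 5)*(o^3 - 2*o^2 - 19*o + 20) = (o - 5)^2*(o^2 + 3*o - 4) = (o - 5)^2*(o + 4)*(o - 1)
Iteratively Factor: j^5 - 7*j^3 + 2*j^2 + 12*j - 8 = (j - 2)*(j^4 + 2*j^3 - 3*j^2 - 4*j + 4) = (j - 2)*(j - 1)*(j^3 + 3*j^2 - 4) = (j - 2)*(j - 1)*(j + 2)*(j^2 + j - 2) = (j - 2)*(j - 1)^2*(j + 2)*(j + 2)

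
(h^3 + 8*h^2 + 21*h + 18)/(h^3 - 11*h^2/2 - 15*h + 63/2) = 2*(h^2 + 5*h + 6)/(2*h^2 - 17*h + 21)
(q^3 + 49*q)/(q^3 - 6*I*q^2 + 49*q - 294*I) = q/(q - 6*I)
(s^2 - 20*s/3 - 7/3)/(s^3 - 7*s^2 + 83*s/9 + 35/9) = 3*(s - 7)/(3*s^2 - 22*s + 35)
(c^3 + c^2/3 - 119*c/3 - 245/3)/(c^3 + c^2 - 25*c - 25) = (3*c^2 - 14*c - 49)/(3*(c^2 - 4*c - 5))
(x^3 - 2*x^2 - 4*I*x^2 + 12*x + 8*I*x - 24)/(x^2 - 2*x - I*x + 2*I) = (x^2 - 4*I*x + 12)/(x - I)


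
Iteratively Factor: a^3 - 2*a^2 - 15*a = (a - 5)*(a^2 + 3*a) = a*(a - 5)*(a + 3)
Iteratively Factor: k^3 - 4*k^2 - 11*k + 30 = (k + 3)*(k^2 - 7*k + 10) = (k - 5)*(k + 3)*(k - 2)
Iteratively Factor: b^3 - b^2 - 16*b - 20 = (b + 2)*(b^2 - 3*b - 10) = (b + 2)^2*(b - 5)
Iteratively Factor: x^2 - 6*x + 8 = (x - 4)*(x - 2)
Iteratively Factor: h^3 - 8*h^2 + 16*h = (h)*(h^2 - 8*h + 16) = h*(h - 4)*(h - 4)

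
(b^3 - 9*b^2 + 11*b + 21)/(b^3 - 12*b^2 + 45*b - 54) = (b^2 - 6*b - 7)/(b^2 - 9*b + 18)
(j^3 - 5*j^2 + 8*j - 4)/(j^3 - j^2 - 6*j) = (-j^3 + 5*j^2 - 8*j + 4)/(j*(-j^2 + j + 6))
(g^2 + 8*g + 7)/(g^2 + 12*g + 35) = (g + 1)/(g + 5)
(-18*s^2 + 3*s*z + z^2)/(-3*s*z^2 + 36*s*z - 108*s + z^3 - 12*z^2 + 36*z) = (6*s + z)/(z^2 - 12*z + 36)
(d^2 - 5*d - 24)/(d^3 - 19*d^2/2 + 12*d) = 2*(d + 3)/(d*(2*d - 3))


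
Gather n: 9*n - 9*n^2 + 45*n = -9*n^2 + 54*n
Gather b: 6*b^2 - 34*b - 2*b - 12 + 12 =6*b^2 - 36*b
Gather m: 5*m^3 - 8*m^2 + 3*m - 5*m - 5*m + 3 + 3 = 5*m^3 - 8*m^2 - 7*m + 6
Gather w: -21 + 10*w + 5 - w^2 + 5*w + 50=-w^2 + 15*w + 34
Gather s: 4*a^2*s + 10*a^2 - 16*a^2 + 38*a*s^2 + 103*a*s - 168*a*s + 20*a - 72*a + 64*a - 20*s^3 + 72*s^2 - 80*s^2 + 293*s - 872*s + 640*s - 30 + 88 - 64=-6*a^2 + 12*a - 20*s^3 + s^2*(38*a - 8) + s*(4*a^2 - 65*a + 61) - 6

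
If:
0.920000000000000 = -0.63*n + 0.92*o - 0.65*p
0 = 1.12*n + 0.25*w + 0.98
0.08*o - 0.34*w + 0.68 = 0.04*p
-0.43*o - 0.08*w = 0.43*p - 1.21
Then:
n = -1.34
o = 1.05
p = 1.37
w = 2.09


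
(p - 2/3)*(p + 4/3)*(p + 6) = p^3 + 20*p^2/3 + 28*p/9 - 16/3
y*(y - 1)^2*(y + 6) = y^4 + 4*y^3 - 11*y^2 + 6*y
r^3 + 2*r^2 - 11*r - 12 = (r - 3)*(r + 1)*(r + 4)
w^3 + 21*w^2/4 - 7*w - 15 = (w - 2)*(w + 5/4)*(w + 6)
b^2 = b^2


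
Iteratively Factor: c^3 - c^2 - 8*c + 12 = (c + 3)*(c^2 - 4*c + 4) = (c - 2)*(c + 3)*(c - 2)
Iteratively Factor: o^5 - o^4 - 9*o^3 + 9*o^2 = (o)*(o^4 - o^3 - 9*o^2 + 9*o) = o*(o + 3)*(o^3 - 4*o^2 + 3*o) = o*(o - 1)*(o + 3)*(o^2 - 3*o) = o^2*(o - 1)*(o + 3)*(o - 3)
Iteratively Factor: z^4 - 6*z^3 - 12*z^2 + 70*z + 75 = (z + 1)*(z^3 - 7*z^2 - 5*z + 75) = (z - 5)*(z + 1)*(z^2 - 2*z - 15) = (z - 5)*(z + 1)*(z + 3)*(z - 5)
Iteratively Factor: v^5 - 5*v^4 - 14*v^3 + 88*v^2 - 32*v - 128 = (v - 4)*(v^4 - v^3 - 18*v^2 + 16*v + 32) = (v - 4)*(v + 1)*(v^3 - 2*v^2 - 16*v + 32) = (v - 4)*(v - 2)*(v + 1)*(v^2 - 16) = (v - 4)*(v - 2)*(v + 1)*(v + 4)*(v - 4)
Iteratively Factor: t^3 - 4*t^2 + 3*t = (t - 3)*(t^2 - t) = (t - 3)*(t - 1)*(t)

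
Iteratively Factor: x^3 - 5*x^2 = (x)*(x^2 - 5*x) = x^2*(x - 5)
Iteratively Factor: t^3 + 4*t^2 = (t)*(t^2 + 4*t) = t^2*(t + 4)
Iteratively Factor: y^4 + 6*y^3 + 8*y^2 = (y + 4)*(y^3 + 2*y^2) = y*(y + 4)*(y^2 + 2*y) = y^2*(y + 4)*(y + 2)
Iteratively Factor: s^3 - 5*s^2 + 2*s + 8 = (s - 4)*(s^2 - s - 2) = (s - 4)*(s - 2)*(s + 1)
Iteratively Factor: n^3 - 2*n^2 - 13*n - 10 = (n - 5)*(n^2 + 3*n + 2) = (n - 5)*(n + 1)*(n + 2)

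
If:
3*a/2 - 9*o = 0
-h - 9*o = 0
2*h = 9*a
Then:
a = 0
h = 0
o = 0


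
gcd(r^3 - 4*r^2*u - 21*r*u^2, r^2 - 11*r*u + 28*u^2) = r - 7*u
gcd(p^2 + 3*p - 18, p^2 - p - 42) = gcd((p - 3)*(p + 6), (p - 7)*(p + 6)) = p + 6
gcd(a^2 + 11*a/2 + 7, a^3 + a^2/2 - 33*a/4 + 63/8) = a + 7/2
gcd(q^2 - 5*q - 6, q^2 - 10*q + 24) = q - 6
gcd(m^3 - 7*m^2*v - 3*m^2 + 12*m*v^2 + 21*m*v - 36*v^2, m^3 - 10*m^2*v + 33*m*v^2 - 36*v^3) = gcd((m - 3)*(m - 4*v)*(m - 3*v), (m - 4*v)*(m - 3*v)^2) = m^2 - 7*m*v + 12*v^2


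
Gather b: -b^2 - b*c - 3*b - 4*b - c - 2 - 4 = -b^2 + b*(-c - 7) - c - 6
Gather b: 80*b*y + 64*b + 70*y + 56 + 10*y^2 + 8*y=b*(80*y + 64) + 10*y^2 + 78*y + 56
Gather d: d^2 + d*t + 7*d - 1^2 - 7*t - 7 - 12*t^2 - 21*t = d^2 + d*(t + 7) - 12*t^2 - 28*t - 8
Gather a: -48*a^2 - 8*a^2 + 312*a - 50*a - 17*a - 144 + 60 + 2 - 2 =-56*a^2 + 245*a - 84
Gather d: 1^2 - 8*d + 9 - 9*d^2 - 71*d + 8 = -9*d^2 - 79*d + 18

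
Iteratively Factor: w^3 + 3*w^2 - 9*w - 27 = (w + 3)*(w^2 - 9) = (w - 3)*(w + 3)*(w + 3)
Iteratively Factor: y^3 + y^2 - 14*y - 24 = (y - 4)*(y^2 + 5*y + 6) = (y - 4)*(y + 3)*(y + 2)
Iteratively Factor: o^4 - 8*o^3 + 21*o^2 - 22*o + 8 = (o - 1)*(o^3 - 7*o^2 + 14*o - 8) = (o - 4)*(o - 1)*(o^2 - 3*o + 2) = (o - 4)*(o - 2)*(o - 1)*(o - 1)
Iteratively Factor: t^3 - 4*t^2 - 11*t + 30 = (t + 3)*(t^2 - 7*t + 10) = (t - 2)*(t + 3)*(t - 5)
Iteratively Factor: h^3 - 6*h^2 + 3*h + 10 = (h - 5)*(h^2 - h - 2) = (h - 5)*(h + 1)*(h - 2)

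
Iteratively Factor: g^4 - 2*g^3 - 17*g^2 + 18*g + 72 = (g - 3)*(g^3 + g^2 - 14*g - 24) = (g - 3)*(g + 3)*(g^2 - 2*g - 8) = (g - 4)*(g - 3)*(g + 3)*(g + 2)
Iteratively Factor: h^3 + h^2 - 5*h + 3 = (h - 1)*(h^2 + 2*h - 3) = (h - 1)^2*(h + 3)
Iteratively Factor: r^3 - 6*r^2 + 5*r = (r - 5)*(r^2 - r) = (r - 5)*(r - 1)*(r)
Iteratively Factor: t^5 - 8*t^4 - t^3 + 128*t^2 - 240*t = (t)*(t^4 - 8*t^3 - t^2 + 128*t - 240) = t*(t - 3)*(t^3 - 5*t^2 - 16*t + 80) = t*(t - 3)*(t + 4)*(t^2 - 9*t + 20) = t*(t - 5)*(t - 3)*(t + 4)*(t - 4)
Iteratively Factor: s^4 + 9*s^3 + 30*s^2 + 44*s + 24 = (s + 2)*(s^3 + 7*s^2 + 16*s + 12) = (s + 2)*(s + 3)*(s^2 + 4*s + 4) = (s + 2)^2*(s + 3)*(s + 2)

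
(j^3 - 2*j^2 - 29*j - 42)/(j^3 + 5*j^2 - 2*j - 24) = (j^2 - 5*j - 14)/(j^2 + 2*j - 8)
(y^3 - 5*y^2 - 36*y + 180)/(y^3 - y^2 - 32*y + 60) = (y - 6)/(y - 2)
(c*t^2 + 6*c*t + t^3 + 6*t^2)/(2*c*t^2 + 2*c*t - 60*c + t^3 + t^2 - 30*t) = t*(c + t)/(2*c*t - 10*c + t^2 - 5*t)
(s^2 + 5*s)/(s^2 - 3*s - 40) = s/(s - 8)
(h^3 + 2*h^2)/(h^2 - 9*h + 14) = h^2*(h + 2)/(h^2 - 9*h + 14)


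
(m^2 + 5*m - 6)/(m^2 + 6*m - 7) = (m + 6)/(m + 7)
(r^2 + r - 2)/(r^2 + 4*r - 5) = (r + 2)/(r + 5)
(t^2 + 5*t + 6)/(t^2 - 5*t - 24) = (t + 2)/(t - 8)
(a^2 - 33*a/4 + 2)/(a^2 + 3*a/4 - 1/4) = (a - 8)/(a + 1)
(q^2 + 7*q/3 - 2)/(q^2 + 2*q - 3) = (q - 2/3)/(q - 1)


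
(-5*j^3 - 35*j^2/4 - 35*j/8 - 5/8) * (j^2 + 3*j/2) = -5*j^5 - 65*j^4/4 - 35*j^3/2 - 115*j^2/16 - 15*j/16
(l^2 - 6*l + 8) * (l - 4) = l^3 - 10*l^2 + 32*l - 32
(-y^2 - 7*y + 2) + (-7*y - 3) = -y^2 - 14*y - 1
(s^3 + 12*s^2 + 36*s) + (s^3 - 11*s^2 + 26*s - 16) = 2*s^3 + s^2 + 62*s - 16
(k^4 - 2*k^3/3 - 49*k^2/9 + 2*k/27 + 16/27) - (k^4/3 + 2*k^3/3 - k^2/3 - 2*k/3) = 2*k^4/3 - 4*k^3/3 - 46*k^2/9 + 20*k/27 + 16/27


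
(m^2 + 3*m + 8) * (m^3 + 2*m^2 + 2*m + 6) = m^5 + 5*m^4 + 16*m^3 + 28*m^2 + 34*m + 48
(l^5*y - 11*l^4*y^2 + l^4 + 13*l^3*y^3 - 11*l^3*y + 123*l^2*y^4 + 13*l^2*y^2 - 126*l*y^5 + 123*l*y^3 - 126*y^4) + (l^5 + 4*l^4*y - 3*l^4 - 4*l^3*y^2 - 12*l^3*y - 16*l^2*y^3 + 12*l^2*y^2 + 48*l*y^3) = l^5*y + l^5 - 11*l^4*y^2 + 4*l^4*y - 2*l^4 + 13*l^3*y^3 - 4*l^3*y^2 - 23*l^3*y + 123*l^2*y^4 - 16*l^2*y^3 + 25*l^2*y^2 - 126*l*y^5 + 171*l*y^3 - 126*y^4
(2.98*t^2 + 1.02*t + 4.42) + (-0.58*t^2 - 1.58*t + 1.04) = 2.4*t^2 - 0.56*t + 5.46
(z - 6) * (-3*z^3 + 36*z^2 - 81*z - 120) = -3*z^4 + 54*z^3 - 297*z^2 + 366*z + 720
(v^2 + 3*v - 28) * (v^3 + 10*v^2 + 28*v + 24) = v^5 + 13*v^4 + 30*v^3 - 172*v^2 - 712*v - 672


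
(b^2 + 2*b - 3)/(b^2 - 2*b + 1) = (b + 3)/(b - 1)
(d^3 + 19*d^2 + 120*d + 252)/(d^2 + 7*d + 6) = (d^2 + 13*d + 42)/(d + 1)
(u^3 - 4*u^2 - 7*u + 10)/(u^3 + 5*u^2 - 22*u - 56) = (u^2 - 6*u + 5)/(u^2 + 3*u - 28)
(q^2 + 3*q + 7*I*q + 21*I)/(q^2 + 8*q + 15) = (q + 7*I)/(q + 5)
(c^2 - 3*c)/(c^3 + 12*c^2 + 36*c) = (c - 3)/(c^2 + 12*c + 36)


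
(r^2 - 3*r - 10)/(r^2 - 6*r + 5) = (r + 2)/(r - 1)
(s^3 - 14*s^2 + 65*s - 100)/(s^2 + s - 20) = (s^2 - 10*s + 25)/(s + 5)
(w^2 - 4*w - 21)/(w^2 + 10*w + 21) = (w - 7)/(w + 7)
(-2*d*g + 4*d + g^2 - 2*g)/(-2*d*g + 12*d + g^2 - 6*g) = (g - 2)/(g - 6)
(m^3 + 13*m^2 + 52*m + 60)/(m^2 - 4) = (m^2 + 11*m + 30)/(m - 2)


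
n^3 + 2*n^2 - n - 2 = (n - 1)*(n + 1)*(n + 2)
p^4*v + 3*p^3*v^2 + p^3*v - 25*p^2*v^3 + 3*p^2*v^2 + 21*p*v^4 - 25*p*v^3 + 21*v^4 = (p - 3*v)*(p - v)*(p + 7*v)*(p*v + v)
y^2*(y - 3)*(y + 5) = y^4 + 2*y^3 - 15*y^2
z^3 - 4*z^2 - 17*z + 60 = (z - 5)*(z - 3)*(z + 4)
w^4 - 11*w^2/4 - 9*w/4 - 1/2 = (w - 2)*(w + 1/2)^2*(w + 1)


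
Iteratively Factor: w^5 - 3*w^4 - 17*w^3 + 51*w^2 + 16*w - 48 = (w - 1)*(w^4 - 2*w^3 - 19*w^2 + 32*w + 48) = (w - 3)*(w - 1)*(w^3 + w^2 - 16*w - 16) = (w - 3)*(w - 1)*(w + 1)*(w^2 - 16) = (w - 4)*(w - 3)*(w - 1)*(w + 1)*(w + 4)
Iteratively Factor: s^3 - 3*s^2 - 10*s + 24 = (s - 4)*(s^2 + s - 6) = (s - 4)*(s + 3)*(s - 2)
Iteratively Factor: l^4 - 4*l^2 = (l)*(l^3 - 4*l) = l*(l + 2)*(l^2 - 2*l) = l*(l - 2)*(l + 2)*(l)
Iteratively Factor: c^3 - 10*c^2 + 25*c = (c - 5)*(c^2 - 5*c) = c*(c - 5)*(c - 5)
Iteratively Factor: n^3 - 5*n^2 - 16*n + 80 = (n - 4)*(n^2 - n - 20) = (n - 5)*(n - 4)*(n + 4)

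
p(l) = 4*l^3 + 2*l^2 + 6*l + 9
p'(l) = 12*l^2 + 4*l + 6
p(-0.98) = 1.28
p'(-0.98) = 13.60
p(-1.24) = -2.99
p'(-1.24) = 19.49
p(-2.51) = -56.71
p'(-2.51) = 71.56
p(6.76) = 1376.62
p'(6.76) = 581.41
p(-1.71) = -15.41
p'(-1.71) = 34.25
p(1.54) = 37.59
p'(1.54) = 40.62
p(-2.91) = -90.09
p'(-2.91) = 95.98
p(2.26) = 78.95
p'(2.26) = 76.33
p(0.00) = 9.00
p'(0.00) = 6.00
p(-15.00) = -13131.00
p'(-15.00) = 2646.00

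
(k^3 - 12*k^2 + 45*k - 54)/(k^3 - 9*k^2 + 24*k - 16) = (k^3 - 12*k^2 + 45*k - 54)/(k^3 - 9*k^2 + 24*k - 16)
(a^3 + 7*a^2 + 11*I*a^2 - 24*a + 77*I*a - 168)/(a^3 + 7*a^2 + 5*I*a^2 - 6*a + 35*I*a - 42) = (a + 8*I)/(a + 2*I)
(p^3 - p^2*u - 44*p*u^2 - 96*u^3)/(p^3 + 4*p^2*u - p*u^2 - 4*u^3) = (p^2 - 5*p*u - 24*u^2)/(p^2 - u^2)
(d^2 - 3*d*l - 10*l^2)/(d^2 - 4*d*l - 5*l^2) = (d + 2*l)/(d + l)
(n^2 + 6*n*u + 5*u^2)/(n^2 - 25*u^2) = (-n - u)/(-n + 5*u)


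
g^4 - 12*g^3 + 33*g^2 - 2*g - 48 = (g - 8)*(g - 3)*(g - 2)*(g + 1)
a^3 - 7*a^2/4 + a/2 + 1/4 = (a - 1)^2*(a + 1/4)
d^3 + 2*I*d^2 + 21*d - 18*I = (d - 3*I)*(d - I)*(d + 6*I)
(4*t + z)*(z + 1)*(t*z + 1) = 4*t^2*z^2 + 4*t^2*z + t*z^3 + t*z^2 + 4*t*z + 4*t + z^2 + z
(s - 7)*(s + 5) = s^2 - 2*s - 35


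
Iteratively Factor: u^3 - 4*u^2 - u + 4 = (u - 4)*(u^2 - 1) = (u - 4)*(u + 1)*(u - 1)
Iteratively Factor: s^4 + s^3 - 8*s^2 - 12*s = (s)*(s^3 + s^2 - 8*s - 12) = s*(s + 2)*(s^2 - s - 6) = s*(s - 3)*(s + 2)*(s + 2)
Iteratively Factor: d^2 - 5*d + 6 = (d - 2)*(d - 3)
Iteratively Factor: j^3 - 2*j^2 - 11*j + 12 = (j - 1)*(j^2 - j - 12) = (j - 1)*(j + 3)*(j - 4)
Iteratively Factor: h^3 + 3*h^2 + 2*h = (h + 2)*(h^2 + h) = (h + 1)*(h + 2)*(h)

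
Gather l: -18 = -18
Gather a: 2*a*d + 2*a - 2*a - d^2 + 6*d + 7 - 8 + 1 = 2*a*d - d^2 + 6*d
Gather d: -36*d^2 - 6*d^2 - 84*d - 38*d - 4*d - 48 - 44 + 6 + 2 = -42*d^2 - 126*d - 84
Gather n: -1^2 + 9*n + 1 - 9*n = 0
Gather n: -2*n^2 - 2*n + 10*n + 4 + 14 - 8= -2*n^2 + 8*n + 10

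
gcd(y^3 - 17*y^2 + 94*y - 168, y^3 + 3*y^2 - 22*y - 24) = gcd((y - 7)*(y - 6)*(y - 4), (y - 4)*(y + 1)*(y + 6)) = y - 4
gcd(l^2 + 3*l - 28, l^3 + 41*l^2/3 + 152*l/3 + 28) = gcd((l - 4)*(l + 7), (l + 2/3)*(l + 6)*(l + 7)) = l + 7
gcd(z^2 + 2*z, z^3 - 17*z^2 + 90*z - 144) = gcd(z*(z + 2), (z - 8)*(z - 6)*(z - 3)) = 1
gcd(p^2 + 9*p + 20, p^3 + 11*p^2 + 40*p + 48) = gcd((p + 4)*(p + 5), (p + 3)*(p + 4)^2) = p + 4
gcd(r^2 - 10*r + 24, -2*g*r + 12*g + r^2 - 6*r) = r - 6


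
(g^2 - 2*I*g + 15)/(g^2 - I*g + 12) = (g - 5*I)/(g - 4*I)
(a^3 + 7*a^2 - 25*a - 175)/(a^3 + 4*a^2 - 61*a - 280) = (a - 5)/(a - 8)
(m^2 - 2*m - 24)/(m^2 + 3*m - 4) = (m - 6)/(m - 1)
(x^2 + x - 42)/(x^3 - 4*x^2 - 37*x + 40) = (x^2 + x - 42)/(x^3 - 4*x^2 - 37*x + 40)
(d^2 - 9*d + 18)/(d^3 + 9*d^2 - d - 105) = (d - 6)/(d^2 + 12*d + 35)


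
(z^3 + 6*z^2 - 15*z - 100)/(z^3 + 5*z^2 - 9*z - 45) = (z^2 + z - 20)/(z^2 - 9)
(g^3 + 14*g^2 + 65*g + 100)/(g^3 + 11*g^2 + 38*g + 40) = (g + 5)/(g + 2)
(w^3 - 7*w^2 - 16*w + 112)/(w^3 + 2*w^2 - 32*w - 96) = (w^2 - 11*w + 28)/(w^2 - 2*w - 24)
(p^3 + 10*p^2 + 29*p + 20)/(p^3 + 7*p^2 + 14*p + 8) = (p + 5)/(p + 2)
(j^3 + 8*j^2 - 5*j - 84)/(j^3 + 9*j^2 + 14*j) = (j^2 + j - 12)/(j*(j + 2))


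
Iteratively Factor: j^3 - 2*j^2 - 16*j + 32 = (j + 4)*(j^2 - 6*j + 8) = (j - 4)*(j + 4)*(j - 2)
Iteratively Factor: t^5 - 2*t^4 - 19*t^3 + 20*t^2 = (t - 1)*(t^4 - t^3 - 20*t^2) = (t - 5)*(t - 1)*(t^3 + 4*t^2) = (t - 5)*(t - 1)*(t + 4)*(t^2) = t*(t - 5)*(t - 1)*(t + 4)*(t)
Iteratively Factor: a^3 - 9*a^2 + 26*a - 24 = (a - 2)*(a^2 - 7*a + 12) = (a - 3)*(a - 2)*(a - 4)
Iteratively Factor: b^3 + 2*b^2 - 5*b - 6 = (b - 2)*(b^2 + 4*b + 3) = (b - 2)*(b + 1)*(b + 3)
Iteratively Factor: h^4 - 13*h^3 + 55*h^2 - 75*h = (h - 5)*(h^3 - 8*h^2 + 15*h) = h*(h - 5)*(h^2 - 8*h + 15) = h*(h - 5)*(h - 3)*(h - 5)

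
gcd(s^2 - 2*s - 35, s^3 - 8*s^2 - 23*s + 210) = s^2 - 2*s - 35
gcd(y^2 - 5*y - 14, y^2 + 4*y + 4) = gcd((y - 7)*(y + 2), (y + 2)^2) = y + 2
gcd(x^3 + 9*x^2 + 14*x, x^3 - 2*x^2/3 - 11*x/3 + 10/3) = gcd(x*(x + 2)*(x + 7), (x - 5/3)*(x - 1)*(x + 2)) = x + 2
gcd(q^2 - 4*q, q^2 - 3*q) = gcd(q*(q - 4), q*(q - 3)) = q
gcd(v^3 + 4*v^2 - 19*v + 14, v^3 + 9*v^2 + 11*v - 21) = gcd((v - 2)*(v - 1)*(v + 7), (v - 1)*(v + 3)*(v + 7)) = v^2 + 6*v - 7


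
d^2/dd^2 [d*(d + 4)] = 2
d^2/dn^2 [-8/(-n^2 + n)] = 16*(-n*(n - 1) + (2*n - 1)^2)/(n^3*(n - 1)^3)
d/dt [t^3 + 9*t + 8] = 3*t^2 + 9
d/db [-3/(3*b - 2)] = 9/(3*b - 2)^2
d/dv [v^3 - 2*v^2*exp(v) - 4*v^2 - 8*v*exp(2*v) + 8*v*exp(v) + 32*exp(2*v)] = -2*v^2*exp(v) + 3*v^2 - 16*v*exp(2*v) + 4*v*exp(v) - 8*v + 56*exp(2*v) + 8*exp(v)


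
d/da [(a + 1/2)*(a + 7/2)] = 2*a + 4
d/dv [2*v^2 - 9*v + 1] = 4*v - 9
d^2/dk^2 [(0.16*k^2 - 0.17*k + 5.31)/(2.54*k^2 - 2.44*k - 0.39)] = (-0.210311999999998*k^3 + 206.498952*k^2 - 198.465948*k + 74.11962)/(16.387064*k^6 - 47.225712*k^5 + 37.81806*k^4 - 0.0244000000000018*k^3 - 5.80671*k^2 - 1.113372*k - 0.059319)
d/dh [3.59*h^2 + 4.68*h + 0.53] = 7.18*h + 4.68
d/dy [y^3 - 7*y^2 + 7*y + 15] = 3*y^2 - 14*y + 7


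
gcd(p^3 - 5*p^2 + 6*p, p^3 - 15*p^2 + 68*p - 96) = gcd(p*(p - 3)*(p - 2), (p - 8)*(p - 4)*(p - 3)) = p - 3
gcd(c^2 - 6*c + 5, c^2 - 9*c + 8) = c - 1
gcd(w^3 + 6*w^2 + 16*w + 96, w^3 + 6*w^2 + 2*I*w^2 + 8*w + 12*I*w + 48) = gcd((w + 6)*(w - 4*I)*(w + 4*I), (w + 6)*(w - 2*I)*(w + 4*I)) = w^2 + w*(6 + 4*I) + 24*I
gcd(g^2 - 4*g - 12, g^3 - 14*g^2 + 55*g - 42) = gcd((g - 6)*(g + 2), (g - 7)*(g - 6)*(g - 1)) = g - 6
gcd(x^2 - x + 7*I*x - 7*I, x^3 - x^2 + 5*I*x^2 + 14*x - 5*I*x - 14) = x^2 + x*(-1 + 7*I) - 7*I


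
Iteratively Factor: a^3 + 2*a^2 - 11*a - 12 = (a - 3)*(a^2 + 5*a + 4) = (a - 3)*(a + 1)*(a + 4)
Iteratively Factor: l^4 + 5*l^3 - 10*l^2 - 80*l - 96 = (l - 4)*(l^3 + 9*l^2 + 26*l + 24) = (l - 4)*(l + 2)*(l^2 + 7*l + 12) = (l - 4)*(l + 2)*(l + 3)*(l + 4)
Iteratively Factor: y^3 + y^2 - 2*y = (y)*(y^2 + y - 2) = y*(y + 2)*(y - 1)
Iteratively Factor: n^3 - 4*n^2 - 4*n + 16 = (n + 2)*(n^2 - 6*n + 8) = (n - 2)*(n + 2)*(n - 4)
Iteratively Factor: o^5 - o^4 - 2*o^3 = (o)*(o^4 - o^3 - 2*o^2) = o^2*(o^3 - o^2 - 2*o) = o^2*(o - 2)*(o^2 + o) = o^3*(o - 2)*(o + 1)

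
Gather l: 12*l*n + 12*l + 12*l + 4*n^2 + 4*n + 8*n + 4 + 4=l*(12*n + 24) + 4*n^2 + 12*n + 8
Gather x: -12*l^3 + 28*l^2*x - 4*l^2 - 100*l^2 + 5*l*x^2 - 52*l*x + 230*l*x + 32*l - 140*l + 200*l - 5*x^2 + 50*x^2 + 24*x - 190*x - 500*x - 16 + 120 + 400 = -12*l^3 - 104*l^2 + 92*l + x^2*(5*l + 45) + x*(28*l^2 + 178*l - 666) + 504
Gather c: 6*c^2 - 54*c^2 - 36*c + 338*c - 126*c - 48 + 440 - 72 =-48*c^2 + 176*c + 320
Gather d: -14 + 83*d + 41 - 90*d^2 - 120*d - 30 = -90*d^2 - 37*d - 3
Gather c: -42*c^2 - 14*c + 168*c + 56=-42*c^2 + 154*c + 56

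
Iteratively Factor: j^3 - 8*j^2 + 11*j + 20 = (j + 1)*(j^2 - 9*j + 20) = (j - 4)*(j + 1)*(j - 5)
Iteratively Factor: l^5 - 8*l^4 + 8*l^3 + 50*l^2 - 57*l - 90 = (l - 3)*(l^4 - 5*l^3 - 7*l^2 + 29*l + 30) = (l - 5)*(l - 3)*(l^3 - 7*l - 6) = (l - 5)*(l - 3)*(l + 1)*(l^2 - l - 6) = (l - 5)*(l - 3)*(l + 1)*(l + 2)*(l - 3)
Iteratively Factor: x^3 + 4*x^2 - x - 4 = (x - 1)*(x^2 + 5*x + 4) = (x - 1)*(x + 4)*(x + 1)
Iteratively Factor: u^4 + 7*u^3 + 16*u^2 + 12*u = (u)*(u^3 + 7*u^2 + 16*u + 12) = u*(u + 2)*(u^2 + 5*u + 6) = u*(u + 2)^2*(u + 3)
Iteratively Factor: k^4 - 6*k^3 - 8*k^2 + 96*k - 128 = (k - 4)*(k^3 - 2*k^2 - 16*k + 32) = (k - 4)*(k + 4)*(k^2 - 6*k + 8) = (k - 4)^2*(k + 4)*(k - 2)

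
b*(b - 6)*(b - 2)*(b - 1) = b^4 - 9*b^3 + 20*b^2 - 12*b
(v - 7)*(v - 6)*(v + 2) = v^3 - 11*v^2 + 16*v + 84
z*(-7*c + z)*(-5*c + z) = 35*c^2*z - 12*c*z^2 + z^3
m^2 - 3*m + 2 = (m - 2)*(m - 1)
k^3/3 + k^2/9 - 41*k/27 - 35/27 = (k/3 + 1/3)*(k - 7/3)*(k + 5/3)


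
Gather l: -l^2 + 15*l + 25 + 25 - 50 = -l^2 + 15*l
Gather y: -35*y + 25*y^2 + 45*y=25*y^2 + 10*y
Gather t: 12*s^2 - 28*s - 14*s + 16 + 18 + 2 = 12*s^2 - 42*s + 36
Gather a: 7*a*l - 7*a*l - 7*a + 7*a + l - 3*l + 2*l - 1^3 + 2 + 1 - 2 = 0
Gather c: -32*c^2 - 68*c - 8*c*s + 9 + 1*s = -32*c^2 + c*(-8*s - 68) + s + 9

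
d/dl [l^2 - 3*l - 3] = 2*l - 3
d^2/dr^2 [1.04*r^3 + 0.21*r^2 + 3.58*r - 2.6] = 6.24*r + 0.42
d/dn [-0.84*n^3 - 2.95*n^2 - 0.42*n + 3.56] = -2.52*n^2 - 5.9*n - 0.42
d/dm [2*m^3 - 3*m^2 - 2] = 6*m*(m - 1)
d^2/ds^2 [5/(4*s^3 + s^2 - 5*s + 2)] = 10*(-(12*s + 1)*(4*s^3 + s^2 - 5*s + 2) + (12*s^2 + 2*s - 5)^2)/(4*s^3 + s^2 - 5*s + 2)^3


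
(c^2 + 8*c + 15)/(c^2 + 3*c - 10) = (c + 3)/(c - 2)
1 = 1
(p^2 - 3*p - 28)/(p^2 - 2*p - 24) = (p - 7)/(p - 6)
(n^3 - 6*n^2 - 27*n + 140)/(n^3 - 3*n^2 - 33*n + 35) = (n - 4)/(n - 1)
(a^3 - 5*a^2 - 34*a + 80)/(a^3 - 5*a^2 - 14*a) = (-a^3 + 5*a^2 + 34*a - 80)/(a*(-a^2 + 5*a + 14))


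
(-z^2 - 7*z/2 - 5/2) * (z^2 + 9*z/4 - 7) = -z^4 - 23*z^3/4 - 27*z^2/8 + 151*z/8 + 35/2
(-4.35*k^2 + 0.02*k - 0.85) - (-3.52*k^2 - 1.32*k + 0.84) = -0.83*k^2 + 1.34*k - 1.69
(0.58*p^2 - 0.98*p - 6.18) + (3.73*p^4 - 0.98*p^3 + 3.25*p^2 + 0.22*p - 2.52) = 3.73*p^4 - 0.98*p^3 + 3.83*p^2 - 0.76*p - 8.7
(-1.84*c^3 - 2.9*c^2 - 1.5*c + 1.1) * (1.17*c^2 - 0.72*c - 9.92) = -2.1528*c^5 - 2.0682*c^4 + 18.5858*c^3 + 31.135*c^2 + 14.088*c - 10.912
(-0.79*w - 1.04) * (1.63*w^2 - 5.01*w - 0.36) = -1.2877*w^3 + 2.2627*w^2 + 5.4948*w + 0.3744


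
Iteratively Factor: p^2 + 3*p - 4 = (p - 1)*(p + 4)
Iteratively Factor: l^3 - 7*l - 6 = (l - 3)*(l^2 + 3*l + 2) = (l - 3)*(l + 2)*(l + 1)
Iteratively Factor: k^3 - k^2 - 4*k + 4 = (k - 2)*(k^2 + k - 2) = (k - 2)*(k + 2)*(k - 1)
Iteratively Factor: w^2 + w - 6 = (w + 3)*(w - 2)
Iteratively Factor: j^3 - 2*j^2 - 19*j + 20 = (j - 5)*(j^2 + 3*j - 4) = (j - 5)*(j + 4)*(j - 1)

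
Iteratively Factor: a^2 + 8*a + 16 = (a + 4)*(a + 4)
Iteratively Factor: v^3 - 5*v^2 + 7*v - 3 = (v - 1)*(v^2 - 4*v + 3) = (v - 3)*(v - 1)*(v - 1)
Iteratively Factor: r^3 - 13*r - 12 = (r + 1)*(r^2 - r - 12) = (r + 1)*(r + 3)*(r - 4)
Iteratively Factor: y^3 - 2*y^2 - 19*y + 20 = (y + 4)*(y^2 - 6*y + 5) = (y - 1)*(y + 4)*(y - 5)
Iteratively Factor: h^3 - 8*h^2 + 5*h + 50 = (h - 5)*(h^2 - 3*h - 10) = (h - 5)*(h + 2)*(h - 5)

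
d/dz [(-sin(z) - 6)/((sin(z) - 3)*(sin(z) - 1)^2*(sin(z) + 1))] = (3*sin(z)^3 + 19*sin(z)^2 - 51*sin(z) - 27)/((sin(z) - 3)^2*(sin(z) - 1)*cos(z)^3)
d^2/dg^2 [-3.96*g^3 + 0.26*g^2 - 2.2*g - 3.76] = 0.52 - 23.76*g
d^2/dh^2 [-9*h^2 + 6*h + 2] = -18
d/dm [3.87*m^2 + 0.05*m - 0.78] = 7.74*m + 0.05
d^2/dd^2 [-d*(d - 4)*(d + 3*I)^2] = -12*d^2 + d*(24 - 36*I) + 18 + 48*I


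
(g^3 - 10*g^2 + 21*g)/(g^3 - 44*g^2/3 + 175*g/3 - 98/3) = 3*g*(g - 3)/(3*g^2 - 23*g + 14)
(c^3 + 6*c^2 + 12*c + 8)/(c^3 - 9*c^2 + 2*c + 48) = (c^2 + 4*c + 4)/(c^2 - 11*c + 24)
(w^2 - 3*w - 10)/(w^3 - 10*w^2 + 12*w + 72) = (w - 5)/(w^2 - 12*w + 36)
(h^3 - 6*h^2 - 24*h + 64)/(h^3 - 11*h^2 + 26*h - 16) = (h + 4)/(h - 1)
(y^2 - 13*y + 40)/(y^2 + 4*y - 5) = (y^2 - 13*y + 40)/(y^2 + 4*y - 5)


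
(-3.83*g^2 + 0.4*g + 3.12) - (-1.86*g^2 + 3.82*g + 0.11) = -1.97*g^2 - 3.42*g + 3.01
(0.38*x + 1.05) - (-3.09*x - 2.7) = 3.47*x + 3.75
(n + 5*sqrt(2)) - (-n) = 2*n + 5*sqrt(2)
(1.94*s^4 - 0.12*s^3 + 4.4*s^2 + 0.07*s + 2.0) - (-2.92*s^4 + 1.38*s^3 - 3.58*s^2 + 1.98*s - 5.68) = 4.86*s^4 - 1.5*s^3 + 7.98*s^2 - 1.91*s + 7.68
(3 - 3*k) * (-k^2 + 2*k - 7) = 3*k^3 - 9*k^2 + 27*k - 21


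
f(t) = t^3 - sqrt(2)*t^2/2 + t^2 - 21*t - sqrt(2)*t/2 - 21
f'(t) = 3*t^2 - sqrt(2)*t + 2*t - 21 - sqrt(2)/2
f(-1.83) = 13.58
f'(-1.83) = -12.73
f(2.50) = -57.81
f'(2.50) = -1.49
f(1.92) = -54.52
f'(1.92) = -9.52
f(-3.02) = 19.68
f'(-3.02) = 3.89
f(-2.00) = 15.59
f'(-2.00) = -10.88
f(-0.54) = -9.35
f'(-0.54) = -21.15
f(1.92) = -54.52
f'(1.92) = -9.52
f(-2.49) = 19.43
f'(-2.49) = -4.57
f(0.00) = -21.00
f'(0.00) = -21.71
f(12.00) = 1488.69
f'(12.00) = 417.32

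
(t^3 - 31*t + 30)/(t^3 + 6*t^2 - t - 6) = (t - 5)/(t + 1)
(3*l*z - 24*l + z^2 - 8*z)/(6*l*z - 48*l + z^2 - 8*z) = (3*l + z)/(6*l + z)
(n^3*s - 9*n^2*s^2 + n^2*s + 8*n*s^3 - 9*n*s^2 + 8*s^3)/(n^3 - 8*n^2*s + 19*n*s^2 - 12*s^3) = s*(n^2 - 8*n*s + n - 8*s)/(n^2 - 7*n*s + 12*s^2)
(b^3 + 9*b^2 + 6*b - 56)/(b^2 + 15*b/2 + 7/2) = 2*(b^2 + 2*b - 8)/(2*b + 1)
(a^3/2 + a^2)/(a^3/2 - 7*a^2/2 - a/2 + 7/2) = a^2*(a + 2)/(a^3 - 7*a^2 - a + 7)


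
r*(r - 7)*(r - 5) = r^3 - 12*r^2 + 35*r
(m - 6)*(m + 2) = m^2 - 4*m - 12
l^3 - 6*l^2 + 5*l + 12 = (l - 4)*(l - 3)*(l + 1)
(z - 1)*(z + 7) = z^2 + 6*z - 7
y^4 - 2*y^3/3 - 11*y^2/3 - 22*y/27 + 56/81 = (y - 7/3)*(y - 1/3)*(y + 2/3)*(y + 4/3)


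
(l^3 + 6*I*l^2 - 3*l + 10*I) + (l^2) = l^3 + l^2 + 6*I*l^2 - 3*l + 10*I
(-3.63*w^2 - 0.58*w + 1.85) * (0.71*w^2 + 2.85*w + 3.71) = -2.5773*w^4 - 10.7573*w^3 - 13.8068*w^2 + 3.1207*w + 6.8635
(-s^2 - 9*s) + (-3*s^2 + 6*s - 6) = -4*s^2 - 3*s - 6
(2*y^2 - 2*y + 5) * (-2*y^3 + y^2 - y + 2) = -4*y^5 + 6*y^4 - 14*y^3 + 11*y^2 - 9*y + 10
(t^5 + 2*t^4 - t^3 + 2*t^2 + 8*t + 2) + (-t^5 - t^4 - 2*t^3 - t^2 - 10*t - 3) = t^4 - 3*t^3 + t^2 - 2*t - 1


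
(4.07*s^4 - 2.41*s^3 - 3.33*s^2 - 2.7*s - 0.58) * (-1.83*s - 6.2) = -7.4481*s^5 - 20.8237*s^4 + 21.0359*s^3 + 25.587*s^2 + 17.8014*s + 3.596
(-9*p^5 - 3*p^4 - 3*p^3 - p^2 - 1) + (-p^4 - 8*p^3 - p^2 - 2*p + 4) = -9*p^5 - 4*p^4 - 11*p^3 - 2*p^2 - 2*p + 3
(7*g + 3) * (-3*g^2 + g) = -21*g^3 - 2*g^2 + 3*g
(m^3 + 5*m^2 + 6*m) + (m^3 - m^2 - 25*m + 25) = 2*m^3 + 4*m^2 - 19*m + 25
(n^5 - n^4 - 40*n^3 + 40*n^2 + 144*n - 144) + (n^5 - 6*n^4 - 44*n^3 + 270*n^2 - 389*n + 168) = 2*n^5 - 7*n^4 - 84*n^3 + 310*n^2 - 245*n + 24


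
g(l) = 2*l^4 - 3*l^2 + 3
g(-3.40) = 235.59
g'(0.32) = -1.66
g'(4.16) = 550.97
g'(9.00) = 5778.00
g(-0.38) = 2.61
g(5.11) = 1288.35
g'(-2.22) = -74.21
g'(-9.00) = -5778.00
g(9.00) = 12882.00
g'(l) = 8*l^3 - 6*l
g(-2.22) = 36.79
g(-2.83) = 107.26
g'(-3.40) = -294.03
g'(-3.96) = -473.03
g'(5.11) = 1036.80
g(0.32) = 2.71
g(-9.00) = 12882.00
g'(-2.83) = -164.34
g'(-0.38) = 1.84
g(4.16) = 550.05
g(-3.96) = 447.78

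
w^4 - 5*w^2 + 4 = (w - 2)*(w - 1)*(w + 1)*(w + 2)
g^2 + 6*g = g*(g + 6)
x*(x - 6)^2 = x^3 - 12*x^2 + 36*x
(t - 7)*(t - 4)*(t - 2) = t^3 - 13*t^2 + 50*t - 56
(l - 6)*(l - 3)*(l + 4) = l^3 - 5*l^2 - 18*l + 72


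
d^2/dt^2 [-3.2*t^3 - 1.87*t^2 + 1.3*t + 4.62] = -19.2*t - 3.74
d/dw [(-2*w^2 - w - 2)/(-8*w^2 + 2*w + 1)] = 3*(-4*w^2 - 12*w + 1)/(64*w^4 - 32*w^3 - 12*w^2 + 4*w + 1)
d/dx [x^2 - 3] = 2*x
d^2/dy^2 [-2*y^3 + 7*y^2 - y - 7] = 14 - 12*y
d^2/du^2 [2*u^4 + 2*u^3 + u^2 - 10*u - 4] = 24*u^2 + 12*u + 2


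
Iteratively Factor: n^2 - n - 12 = (n + 3)*(n - 4)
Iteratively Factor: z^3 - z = (z - 1)*(z^2 + z) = z*(z - 1)*(z + 1)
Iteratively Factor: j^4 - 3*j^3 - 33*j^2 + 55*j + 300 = (j - 5)*(j^3 + 2*j^2 - 23*j - 60) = (j - 5)*(j + 3)*(j^2 - j - 20) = (j - 5)*(j + 3)*(j + 4)*(j - 5)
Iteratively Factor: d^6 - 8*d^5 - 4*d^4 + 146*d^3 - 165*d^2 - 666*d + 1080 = (d + 3)*(d^5 - 11*d^4 + 29*d^3 + 59*d^2 - 342*d + 360) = (d - 3)*(d + 3)*(d^4 - 8*d^3 + 5*d^2 + 74*d - 120) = (d - 3)*(d + 3)^2*(d^3 - 11*d^2 + 38*d - 40) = (d - 4)*(d - 3)*(d + 3)^2*(d^2 - 7*d + 10) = (d - 5)*(d - 4)*(d - 3)*(d + 3)^2*(d - 2)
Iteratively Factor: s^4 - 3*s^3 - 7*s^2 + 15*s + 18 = (s + 1)*(s^3 - 4*s^2 - 3*s + 18) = (s + 1)*(s + 2)*(s^2 - 6*s + 9) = (s - 3)*(s + 1)*(s + 2)*(s - 3)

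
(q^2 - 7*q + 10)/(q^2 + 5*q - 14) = (q - 5)/(q + 7)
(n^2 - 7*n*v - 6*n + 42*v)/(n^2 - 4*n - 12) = (n - 7*v)/(n + 2)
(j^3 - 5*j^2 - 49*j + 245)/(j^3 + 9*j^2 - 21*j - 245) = (j - 7)/(j + 7)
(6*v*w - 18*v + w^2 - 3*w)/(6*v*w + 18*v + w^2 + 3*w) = (w - 3)/(w + 3)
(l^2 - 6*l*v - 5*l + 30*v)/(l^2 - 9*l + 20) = (l - 6*v)/(l - 4)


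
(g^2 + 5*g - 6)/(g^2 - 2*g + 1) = (g + 6)/(g - 1)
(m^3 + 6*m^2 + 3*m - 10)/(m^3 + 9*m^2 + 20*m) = (m^2 + m - 2)/(m*(m + 4))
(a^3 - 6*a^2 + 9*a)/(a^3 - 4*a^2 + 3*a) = (a - 3)/(a - 1)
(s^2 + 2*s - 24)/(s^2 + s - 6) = (s^2 + 2*s - 24)/(s^2 + s - 6)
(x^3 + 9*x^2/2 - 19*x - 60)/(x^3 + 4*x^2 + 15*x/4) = 2*(x^2 + 2*x - 24)/(x*(2*x + 3))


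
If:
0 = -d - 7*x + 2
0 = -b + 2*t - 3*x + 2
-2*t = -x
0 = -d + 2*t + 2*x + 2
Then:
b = 2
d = 2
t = 0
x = 0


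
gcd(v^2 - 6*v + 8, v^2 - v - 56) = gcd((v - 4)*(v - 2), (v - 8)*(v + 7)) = 1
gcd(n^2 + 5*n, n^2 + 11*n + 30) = n + 5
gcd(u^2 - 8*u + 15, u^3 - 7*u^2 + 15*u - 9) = u - 3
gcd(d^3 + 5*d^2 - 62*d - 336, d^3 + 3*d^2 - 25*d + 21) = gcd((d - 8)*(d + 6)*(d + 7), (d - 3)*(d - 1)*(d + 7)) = d + 7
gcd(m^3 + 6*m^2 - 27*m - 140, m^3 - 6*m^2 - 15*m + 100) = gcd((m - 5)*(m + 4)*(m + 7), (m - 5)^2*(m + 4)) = m^2 - m - 20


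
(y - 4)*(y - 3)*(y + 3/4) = y^3 - 25*y^2/4 + 27*y/4 + 9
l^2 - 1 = (l - 1)*(l + 1)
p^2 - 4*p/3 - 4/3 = (p - 2)*(p + 2/3)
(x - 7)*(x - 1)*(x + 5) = x^3 - 3*x^2 - 33*x + 35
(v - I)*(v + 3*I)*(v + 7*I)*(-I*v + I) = -I*v^4 + 9*v^3 + I*v^3 - 9*v^2 + 11*I*v^2 + 21*v - 11*I*v - 21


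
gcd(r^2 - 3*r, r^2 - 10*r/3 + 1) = r - 3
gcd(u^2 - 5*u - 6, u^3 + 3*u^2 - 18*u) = 1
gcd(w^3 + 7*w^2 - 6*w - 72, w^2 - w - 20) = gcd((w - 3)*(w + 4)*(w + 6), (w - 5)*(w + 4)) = w + 4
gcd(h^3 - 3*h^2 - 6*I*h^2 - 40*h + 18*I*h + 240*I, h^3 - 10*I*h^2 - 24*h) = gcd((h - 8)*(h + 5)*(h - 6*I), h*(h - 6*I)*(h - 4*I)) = h - 6*I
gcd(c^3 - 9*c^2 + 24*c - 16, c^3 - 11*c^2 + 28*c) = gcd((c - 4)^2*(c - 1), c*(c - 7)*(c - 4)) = c - 4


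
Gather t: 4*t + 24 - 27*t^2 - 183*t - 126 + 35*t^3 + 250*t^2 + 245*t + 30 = 35*t^3 + 223*t^2 + 66*t - 72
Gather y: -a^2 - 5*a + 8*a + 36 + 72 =-a^2 + 3*a + 108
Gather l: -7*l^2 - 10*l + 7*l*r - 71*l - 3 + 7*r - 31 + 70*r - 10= -7*l^2 + l*(7*r - 81) + 77*r - 44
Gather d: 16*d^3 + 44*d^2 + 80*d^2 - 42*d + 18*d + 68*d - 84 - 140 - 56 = 16*d^3 + 124*d^2 + 44*d - 280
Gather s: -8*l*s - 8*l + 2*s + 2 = -8*l + s*(2 - 8*l) + 2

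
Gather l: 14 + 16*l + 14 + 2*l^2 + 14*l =2*l^2 + 30*l + 28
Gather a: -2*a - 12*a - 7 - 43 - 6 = -14*a - 56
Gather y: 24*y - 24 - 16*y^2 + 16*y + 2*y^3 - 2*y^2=2*y^3 - 18*y^2 + 40*y - 24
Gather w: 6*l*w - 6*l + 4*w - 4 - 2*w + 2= -6*l + w*(6*l + 2) - 2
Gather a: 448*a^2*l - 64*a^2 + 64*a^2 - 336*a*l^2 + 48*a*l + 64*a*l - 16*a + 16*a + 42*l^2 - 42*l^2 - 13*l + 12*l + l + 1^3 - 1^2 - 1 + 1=448*a^2*l + a*(-336*l^2 + 112*l)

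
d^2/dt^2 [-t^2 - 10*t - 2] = -2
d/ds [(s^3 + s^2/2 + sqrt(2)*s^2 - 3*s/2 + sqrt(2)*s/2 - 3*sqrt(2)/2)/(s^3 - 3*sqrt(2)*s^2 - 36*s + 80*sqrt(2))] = (-4*sqrt(2)*s^4 - s^4/2 - 69*s^3 - sqrt(2)*s^3 - 15*s^2 + 204*sqrt(2)*s^2 + 80*sqrt(2)*s + 302*s - 174*sqrt(2) + 80)/(s^6 - 6*sqrt(2)*s^5 - 54*s^4 + 376*sqrt(2)*s^3 + 336*s^2 - 5760*sqrt(2)*s + 12800)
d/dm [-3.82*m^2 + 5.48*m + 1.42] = 5.48 - 7.64*m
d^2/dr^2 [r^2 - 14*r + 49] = 2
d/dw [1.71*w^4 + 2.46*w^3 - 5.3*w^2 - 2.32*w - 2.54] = 6.84*w^3 + 7.38*w^2 - 10.6*w - 2.32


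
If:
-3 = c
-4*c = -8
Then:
No Solution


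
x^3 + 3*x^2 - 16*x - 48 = (x - 4)*(x + 3)*(x + 4)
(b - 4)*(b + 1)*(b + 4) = b^3 + b^2 - 16*b - 16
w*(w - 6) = w^2 - 6*w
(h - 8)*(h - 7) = h^2 - 15*h + 56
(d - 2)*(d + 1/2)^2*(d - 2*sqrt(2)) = d^4 - 2*sqrt(2)*d^3 - d^3 - 7*d^2/4 + 2*sqrt(2)*d^2 - d/2 + 7*sqrt(2)*d/2 + sqrt(2)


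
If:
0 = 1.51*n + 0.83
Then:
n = -0.55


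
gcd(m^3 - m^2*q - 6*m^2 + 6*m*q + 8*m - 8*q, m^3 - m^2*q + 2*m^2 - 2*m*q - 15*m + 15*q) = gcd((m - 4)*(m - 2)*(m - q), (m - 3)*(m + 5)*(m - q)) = -m + q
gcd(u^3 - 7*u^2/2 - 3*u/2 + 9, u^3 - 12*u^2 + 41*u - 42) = u^2 - 5*u + 6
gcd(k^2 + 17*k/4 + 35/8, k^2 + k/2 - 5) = k + 5/2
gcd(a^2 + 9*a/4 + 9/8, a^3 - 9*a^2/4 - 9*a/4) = a + 3/4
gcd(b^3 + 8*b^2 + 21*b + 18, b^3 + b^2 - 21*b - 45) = b^2 + 6*b + 9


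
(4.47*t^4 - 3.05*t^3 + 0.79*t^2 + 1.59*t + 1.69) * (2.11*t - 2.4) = 9.4317*t^5 - 17.1635*t^4 + 8.9869*t^3 + 1.4589*t^2 - 0.2501*t - 4.056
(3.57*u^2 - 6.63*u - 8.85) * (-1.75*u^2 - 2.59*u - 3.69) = -6.2475*u^4 + 2.3562*u^3 + 19.4859*u^2 + 47.3862*u + 32.6565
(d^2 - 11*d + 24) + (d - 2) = d^2 - 10*d + 22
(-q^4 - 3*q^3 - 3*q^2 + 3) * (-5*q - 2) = 5*q^5 + 17*q^4 + 21*q^3 + 6*q^2 - 15*q - 6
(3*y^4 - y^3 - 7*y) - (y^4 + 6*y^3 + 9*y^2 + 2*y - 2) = 2*y^4 - 7*y^3 - 9*y^2 - 9*y + 2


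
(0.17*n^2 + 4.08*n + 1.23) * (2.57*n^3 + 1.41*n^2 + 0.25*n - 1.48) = 0.4369*n^5 + 10.7253*n^4 + 8.9564*n^3 + 2.5027*n^2 - 5.7309*n - 1.8204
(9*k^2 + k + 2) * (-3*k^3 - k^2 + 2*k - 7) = -27*k^5 - 12*k^4 + 11*k^3 - 63*k^2 - 3*k - 14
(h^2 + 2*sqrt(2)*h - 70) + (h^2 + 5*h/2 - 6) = 2*h^2 + 5*h/2 + 2*sqrt(2)*h - 76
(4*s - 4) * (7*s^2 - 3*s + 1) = 28*s^3 - 40*s^2 + 16*s - 4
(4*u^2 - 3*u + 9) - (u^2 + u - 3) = 3*u^2 - 4*u + 12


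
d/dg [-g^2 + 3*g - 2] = 3 - 2*g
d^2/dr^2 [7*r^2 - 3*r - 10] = 14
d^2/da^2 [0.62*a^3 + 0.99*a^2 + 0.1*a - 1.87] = 3.72*a + 1.98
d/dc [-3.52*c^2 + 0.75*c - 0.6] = 0.75 - 7.04*c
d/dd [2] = 0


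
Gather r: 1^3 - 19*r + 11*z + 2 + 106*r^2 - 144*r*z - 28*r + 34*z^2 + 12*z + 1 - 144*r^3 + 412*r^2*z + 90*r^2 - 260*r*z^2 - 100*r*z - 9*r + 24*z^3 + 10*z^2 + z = -144*r^3 + r^2*(412*z + 196) + r*(-260*z^2 - 244*z - 56) + 24*z^3 + 44*z^2 + 24*z + 4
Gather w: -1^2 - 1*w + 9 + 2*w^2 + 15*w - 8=2*w^2 + 14*w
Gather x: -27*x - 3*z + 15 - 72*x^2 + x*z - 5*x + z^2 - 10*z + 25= -72*x^2 + x*(z - 32) + z^2 - 13*z + 40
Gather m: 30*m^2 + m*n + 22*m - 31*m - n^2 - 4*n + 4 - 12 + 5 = 30*m^2 + m*(n - 9) - n^2 - 4*n - 3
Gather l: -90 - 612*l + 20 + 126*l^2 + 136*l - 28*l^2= 98*l^2 - 476*l - 70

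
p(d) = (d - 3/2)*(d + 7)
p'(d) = 2*d + 11/2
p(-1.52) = -16.55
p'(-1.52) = 2.46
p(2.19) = 6.34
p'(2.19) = 9.88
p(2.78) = 12.52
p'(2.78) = 11.06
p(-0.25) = -11.81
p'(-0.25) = 5.00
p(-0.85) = -14.45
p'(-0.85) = 3.80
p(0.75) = -5.81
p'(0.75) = 7.00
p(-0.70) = -13.86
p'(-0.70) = 4.10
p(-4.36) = -15.47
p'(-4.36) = -3.22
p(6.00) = 58.50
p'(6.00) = 17.50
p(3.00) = 15.00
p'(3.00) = 11.50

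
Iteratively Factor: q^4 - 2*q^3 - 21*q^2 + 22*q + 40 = (q - 2)*(q^3 - 21*q - 20) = (q - 2)*(q + 4)*(q^2 - 4*q - 5) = (q - 2)*(q + 1)*(q + 4)*(q - 5)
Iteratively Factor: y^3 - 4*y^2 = (y - 4)*(y^2) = y*(y - 4)*(y)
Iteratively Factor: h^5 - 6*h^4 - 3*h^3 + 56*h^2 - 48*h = (h + 3)*(h^4 - 9*h^3 + 24*h^2 - 16*h) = (h - 4)*(h + 3)*(h^3 - 5*h^2 + 4*h) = h*(h - 4)*(h + 3)*(h^2 - 5*h + 4) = h*(h - 4)*(h - 1)*(h + 3)*(h - 4)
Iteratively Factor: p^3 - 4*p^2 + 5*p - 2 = (p - 1)*(p^2 - 3*p + 2) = (p - 1)^2*(p - 2)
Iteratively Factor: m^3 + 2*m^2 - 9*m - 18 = (m + 2)*(m^2 - 9) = (m - 3)*(m + 2)*(m + 3)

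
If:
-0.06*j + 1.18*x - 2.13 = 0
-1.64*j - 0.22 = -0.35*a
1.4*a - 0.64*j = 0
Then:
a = -0.07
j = -0.15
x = 1.80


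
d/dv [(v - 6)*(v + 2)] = 2*v - 4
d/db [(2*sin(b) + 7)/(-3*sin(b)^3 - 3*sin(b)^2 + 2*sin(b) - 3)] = (12*sin(b)^3 + 69*sin(b)^2 + 42*sin(b) - 20)*cos(b)/(3*sin(b)^3 + 3*sin(b)^2 - 2*sin(b) + 3)^2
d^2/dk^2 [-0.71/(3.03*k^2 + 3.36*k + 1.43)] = (13.036878*k^2 + 14.456736*k - 0.71*(6.06*k + 3.36)*(12.12*k + 6.72) + 6.152718)/(3.03*k^2 + 3.36*k + 1.43)^3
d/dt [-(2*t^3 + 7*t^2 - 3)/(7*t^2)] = -2/7 - 6/(7*t^3)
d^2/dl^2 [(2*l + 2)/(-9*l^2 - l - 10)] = 4*(-(l + 1)*(18*l + 1)^2 + (27*l + 10)*(9*l^2 + l + 10))/(9*l^2 + l + 10)^3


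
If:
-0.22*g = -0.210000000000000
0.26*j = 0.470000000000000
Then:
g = 0.95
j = 1.81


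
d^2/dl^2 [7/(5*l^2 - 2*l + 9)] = 14*(-25*l^2 + 10*l + 4*(5*l - 1)^2 - 45)/(5*l^2 - 2*l + 9)^3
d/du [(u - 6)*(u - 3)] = 2*u - 9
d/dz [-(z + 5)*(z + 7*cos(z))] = -z + (z + 5)*(7*sin(z) - 1) - 7*cos(z)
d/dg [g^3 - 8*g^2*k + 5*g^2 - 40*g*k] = 3*g^2 - 16*g*k + 10*g - 40*k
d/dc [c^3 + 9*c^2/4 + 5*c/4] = 3*c^2 + 9*c/2 + 5/4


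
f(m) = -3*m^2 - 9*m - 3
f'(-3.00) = 9.00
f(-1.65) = 3.68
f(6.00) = -165.00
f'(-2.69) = 7.14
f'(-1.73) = 1.38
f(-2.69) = -0.50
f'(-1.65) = 0.90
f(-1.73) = 3.59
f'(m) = -6*m - 9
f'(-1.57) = 0.42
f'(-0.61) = -5.34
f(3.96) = -85.68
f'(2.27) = -22.62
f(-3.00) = -3.00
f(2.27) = -38.89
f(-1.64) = 3.69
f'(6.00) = -45.00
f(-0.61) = 1.37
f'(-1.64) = 0.84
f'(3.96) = -32.76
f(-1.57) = 3.74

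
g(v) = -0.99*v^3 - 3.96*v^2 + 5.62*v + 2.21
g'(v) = -2.97*v^2 - 7.92*v + 5.62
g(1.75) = -5.39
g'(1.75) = -17.34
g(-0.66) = -2.94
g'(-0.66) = 9.55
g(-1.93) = -16.27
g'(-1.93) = 9.84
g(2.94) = -40.65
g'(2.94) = -43.34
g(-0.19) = 1.01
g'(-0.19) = 7.02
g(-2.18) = -18.60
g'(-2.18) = 8.77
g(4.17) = -115.00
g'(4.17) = -79.05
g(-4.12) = -18.93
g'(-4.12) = -12.16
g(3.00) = -43.30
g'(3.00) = -44.87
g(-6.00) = 39.77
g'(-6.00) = -53.78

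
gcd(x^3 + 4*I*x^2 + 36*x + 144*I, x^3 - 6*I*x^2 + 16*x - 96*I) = x^2 - 2*I*x + 24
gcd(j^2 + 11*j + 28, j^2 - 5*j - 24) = 1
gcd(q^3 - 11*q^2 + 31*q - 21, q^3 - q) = q - 1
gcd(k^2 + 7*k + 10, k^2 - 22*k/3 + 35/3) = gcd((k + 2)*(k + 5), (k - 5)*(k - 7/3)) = 1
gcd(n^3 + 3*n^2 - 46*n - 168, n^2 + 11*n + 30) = n + 6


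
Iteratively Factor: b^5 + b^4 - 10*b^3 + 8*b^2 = (b + 4)*(b^4 - 3*b^3 + 2*b^2) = b*(b + 4)*(b^3 - 3*b^2 + 2*b) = b^2*(b + 4)*(b^2 - 3*b + 2) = b^2*(b - 1)*(b + 4)*(b - 2)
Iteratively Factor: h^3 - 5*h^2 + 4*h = (h)*(h^2 - 5*h + 4) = h*(h - 4)*(h - 1)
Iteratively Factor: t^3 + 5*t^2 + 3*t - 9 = (t + 3)*(t^2 + 2*t - 3) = (t + 3)^2*(t - 1)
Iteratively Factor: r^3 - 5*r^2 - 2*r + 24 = (r + 2)*(r^2 - 7*r + 12) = (r - 3)*(r + 2)*(r - 4)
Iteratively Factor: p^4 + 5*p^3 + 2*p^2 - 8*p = (p + 2)*(p^3 + 3*p^2 - 4*p) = (p - 1)*(p + 2)*(p^2 + 4*p) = p*(p - 1)*(p + 2)*(p + 4)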